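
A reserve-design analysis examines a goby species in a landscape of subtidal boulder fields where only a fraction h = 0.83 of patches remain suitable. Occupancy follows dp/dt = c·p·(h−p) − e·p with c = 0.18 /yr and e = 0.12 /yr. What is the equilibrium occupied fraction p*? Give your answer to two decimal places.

0.16

Setting dp/dt = 0 and dividing by p* gives c·(h−p*) = e.
So p* = h − e/c = 0.83 − 0.12/0.18 = 0.83 − 0.6667 = 0.1633.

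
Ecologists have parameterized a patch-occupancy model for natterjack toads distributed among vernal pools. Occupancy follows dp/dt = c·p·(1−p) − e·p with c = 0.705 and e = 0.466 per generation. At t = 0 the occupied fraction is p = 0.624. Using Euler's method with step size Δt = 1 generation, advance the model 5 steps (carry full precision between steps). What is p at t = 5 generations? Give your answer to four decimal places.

0.3757

Update rule: p ← p + [c·p·(1−p) − e·p]·Δt with Δt = 1.
step 1: Δp = -0.12537, p = 0.49863
step 2: Δp = -0.05611, p = 0.44251
step 3: Δp = -0.03229, p = 0.41022
step 4: Δp = -0.02060, p = 0.38963
step 5: Δp = -0.01390, p = 0.37572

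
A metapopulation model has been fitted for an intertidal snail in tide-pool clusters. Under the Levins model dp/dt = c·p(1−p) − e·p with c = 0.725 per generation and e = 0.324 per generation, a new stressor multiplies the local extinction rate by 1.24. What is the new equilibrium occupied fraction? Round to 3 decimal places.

0.446

Before: p* = 1 − 0.324/0.725 = 0.5531.
After the change, c = 0.725, e = 0.40176, so p* = 1 − 0.40176/0.725 = 0.4458.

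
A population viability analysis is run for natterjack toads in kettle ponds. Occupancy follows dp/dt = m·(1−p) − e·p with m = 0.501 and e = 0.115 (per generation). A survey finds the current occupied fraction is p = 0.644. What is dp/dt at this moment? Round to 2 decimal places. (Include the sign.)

0.10

Colonization term: m·(1−p) = 0.501×0.3560 = 0.17836.
Extinction term: e·p = 0.07406.
dp/dt = 0.17836 − 0.07406 = 0.10430.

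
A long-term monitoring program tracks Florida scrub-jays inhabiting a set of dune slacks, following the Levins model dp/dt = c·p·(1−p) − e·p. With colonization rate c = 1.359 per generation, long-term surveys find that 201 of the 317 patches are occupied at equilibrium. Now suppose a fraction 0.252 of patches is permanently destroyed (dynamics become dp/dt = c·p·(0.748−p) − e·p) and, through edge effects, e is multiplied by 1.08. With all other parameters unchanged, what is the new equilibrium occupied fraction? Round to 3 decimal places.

0.353

Observed p* = 201/317 = 0.63407.
Balance c(1−p*) = e gives e = 1.359×(1 − 0.63407) = 0.49730.
New p* = 0.748 − e/c = 0.748 − 0.53708/1.35900 = 0.35280.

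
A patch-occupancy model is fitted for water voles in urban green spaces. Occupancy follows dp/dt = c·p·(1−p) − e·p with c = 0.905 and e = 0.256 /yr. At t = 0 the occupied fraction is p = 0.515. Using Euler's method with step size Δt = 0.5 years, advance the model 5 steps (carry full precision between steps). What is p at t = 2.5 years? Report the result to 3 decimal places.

0.675

Update rule: p ← p + [c·p·(1−p) − e·p]·Δt with Δt = 0.5.
p: 0.51500 → 0.56210  (Δp = +0.04710)
p: 0.56210 → 0.60153  (Δp = +0.03943)
p: 0.60153 → 0.63300  (Δp = +0.03146)
p: 0.63300 → 0.65709  (Δp = +0.02410)
p: 0.65709 → 0.67494  (Δp = +0.01785)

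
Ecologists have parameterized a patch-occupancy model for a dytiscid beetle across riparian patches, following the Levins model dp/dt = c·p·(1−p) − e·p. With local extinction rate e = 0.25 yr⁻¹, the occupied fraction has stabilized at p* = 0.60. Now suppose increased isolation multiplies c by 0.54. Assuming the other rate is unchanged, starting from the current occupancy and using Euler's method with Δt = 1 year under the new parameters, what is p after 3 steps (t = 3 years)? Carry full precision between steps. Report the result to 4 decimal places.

Balance c(1−p*) = e gives c = e/(1 − 0.60000) = 0.25/0.40000 = 0.62500.
Starting from p₀ = 0.60000; update p ← p + (dp/dt)·Δt with the new parameters.
p: 0.60000 → 0.53100  (Δp = -0.06900)
p: 0.53100 → 0.48230  (Δp = -0.04870)
p: 0.48230 → 0.44599  (Δp = -0.03631)

0.4460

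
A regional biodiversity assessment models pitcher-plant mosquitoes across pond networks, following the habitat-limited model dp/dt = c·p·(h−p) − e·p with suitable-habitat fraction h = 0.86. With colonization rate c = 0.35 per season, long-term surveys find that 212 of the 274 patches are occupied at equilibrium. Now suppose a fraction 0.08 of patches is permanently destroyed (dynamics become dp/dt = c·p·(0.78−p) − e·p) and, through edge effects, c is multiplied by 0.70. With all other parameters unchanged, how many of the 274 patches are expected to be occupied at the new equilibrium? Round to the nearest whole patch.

Observed p* = 212/274 = 0.77372.
Balance c(h−p*) = e gives e = 0.35×(0.86 − 0.77372) = 0.03020.
New p* = 0.78 − e/c = 0.78 − 0.03020/0.24500 = 0.65673.
Expected occupied = 274 × 0.65673 = 179.94 ≈ 180.

180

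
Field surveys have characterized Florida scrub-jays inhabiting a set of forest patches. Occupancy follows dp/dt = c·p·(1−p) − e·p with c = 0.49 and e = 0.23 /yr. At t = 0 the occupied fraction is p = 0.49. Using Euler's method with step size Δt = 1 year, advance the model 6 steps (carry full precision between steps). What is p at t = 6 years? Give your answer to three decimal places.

0.523

Update rule: p ← p + [c·p·(1−p) − e·p]·Δt with Δt = 1.
t = 1: p = 0.49000 + (+0.00975) = 0.49975
t = 2: p = 0.49975 + (+0.00756) = 0.50731
t = 3: p = 0.50731 + (+0.00579) = 0.51310
t = 4: p = 0.51310 + (+0.00440) = 0.51750
t = 5: p = 0.51750 + (+0.00332) = 0.52083
t = 6: p = 0.52083 + (+0.00250) = 0.52332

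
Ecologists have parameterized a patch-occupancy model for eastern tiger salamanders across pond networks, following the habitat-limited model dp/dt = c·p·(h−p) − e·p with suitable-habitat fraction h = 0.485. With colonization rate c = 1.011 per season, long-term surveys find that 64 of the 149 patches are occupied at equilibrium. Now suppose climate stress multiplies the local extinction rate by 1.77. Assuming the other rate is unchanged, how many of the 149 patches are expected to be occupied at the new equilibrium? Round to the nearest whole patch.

Observed p* = 64/149 = 0.42953.
Balance c(h−p*) = e gives e = 1.011×(0.485 − 0.42953) = 0.05608.
New p* = 0.485 − e/c = 0.485 − 0.09926/1.01100 = 0.38682.
Expected occupied = 149 × 0.38682 = 57.64 ≈ 58.

58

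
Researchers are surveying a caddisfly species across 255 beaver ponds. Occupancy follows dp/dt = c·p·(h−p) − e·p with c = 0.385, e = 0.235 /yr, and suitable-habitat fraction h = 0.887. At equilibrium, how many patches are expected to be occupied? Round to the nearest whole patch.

p* = h − e/c = 0.887 − 0.6104 = 0.2766.
Expected occupied patches = N × p* = 255 × 0.2766 = 70.54 ≈ 71.

71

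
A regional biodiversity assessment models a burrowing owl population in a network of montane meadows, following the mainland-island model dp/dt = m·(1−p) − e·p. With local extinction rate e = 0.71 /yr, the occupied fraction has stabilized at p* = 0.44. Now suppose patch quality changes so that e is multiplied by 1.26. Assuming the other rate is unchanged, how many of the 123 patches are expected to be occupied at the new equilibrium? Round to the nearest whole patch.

Balance m(1−p*) = e·p* gives m = e·p*/(1−p*) = 0.71×0.44000/0.56000 = 0.55786.
New p* = m/(m+e) = 0.55786/(0.55786+0.89460) = 0.38408.
Expected occupied = 123 × 0.38408 = 47.24 ≈ 47.

47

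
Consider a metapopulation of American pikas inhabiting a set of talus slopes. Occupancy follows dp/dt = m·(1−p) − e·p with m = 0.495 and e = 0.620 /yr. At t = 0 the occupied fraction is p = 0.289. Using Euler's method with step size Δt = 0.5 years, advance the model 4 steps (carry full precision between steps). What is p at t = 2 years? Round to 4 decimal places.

Update rule: p ← p + [m·(1−p) − e·p]·Δt with Δt = 0.5.
p: 0.28900 → 0.37538  (Δp = +0.08638)
p: 0.37538 → 0.41361  (Δp = +0.03822)
p: 0.41361 → 0.43052  (Δp = +0.01691)
p: 0.43052 → 0.43801  (Δp = +0.00748)

0.4380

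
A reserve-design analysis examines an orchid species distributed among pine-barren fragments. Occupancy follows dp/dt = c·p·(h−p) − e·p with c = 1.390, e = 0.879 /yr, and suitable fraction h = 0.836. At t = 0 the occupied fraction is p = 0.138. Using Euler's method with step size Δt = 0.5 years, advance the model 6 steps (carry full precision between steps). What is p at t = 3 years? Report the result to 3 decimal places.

Update rule: p ← p + [c·p·(h−p) − e·p]·Δt with Δt = 0.5.
t = 0.5: p = 0.13800 + (+0.00629) = 0.14429
t = 1: p = 0.14429 + (+0.00595) = 0.15024
t = 1.5: p = 0.15024 + (+0.00557) = 0.15582
t = 2: p = 0.15582 + (+0.00518) = 0.16100
t = 2.5: p = 0.16100 + (+0.00477) = 0.16577
t = 3: p = 0.16577 + (+0.00436) = 0.17013

0.170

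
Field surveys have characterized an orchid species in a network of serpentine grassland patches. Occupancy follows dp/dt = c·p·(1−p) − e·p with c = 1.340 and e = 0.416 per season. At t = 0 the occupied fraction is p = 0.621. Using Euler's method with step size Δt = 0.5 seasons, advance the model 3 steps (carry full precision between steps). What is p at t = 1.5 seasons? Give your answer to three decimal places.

Update rule: p ← p + [c·p·(1−p) − e·p]·Δt with Δt = 0.5.
p: 0.62100 → 0.64952  (Δp = +0.02852)
p: 0.64952 → 0.66694  (Δp = +0.01742)
p: 0.66694 → 0.67705  (Δp = +0.01010)

0.677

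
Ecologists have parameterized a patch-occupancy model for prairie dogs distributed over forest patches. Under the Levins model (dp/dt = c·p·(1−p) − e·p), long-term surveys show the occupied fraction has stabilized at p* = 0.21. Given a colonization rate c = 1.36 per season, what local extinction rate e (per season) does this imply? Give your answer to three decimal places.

1.074

At equilibrium c(1−p*) = e.
e = 1.36 × (1 − 0.21) = 1.36 × 0.7900 = 1.0744.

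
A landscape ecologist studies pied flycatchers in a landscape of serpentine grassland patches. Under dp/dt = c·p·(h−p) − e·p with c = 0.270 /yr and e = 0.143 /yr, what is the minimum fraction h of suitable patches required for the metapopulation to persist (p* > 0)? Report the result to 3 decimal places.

p* = h − e/c is positive only when h > e/c.
h_min = e/c = 0.143/0.270 = 0.5296.

0.530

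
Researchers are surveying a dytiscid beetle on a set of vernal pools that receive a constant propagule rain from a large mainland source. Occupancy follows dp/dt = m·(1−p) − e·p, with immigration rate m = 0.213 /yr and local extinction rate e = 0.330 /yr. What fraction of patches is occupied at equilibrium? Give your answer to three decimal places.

0.392

At equilibrium the propagule rain into empty patches balances local extinction: m(1−p*) = e·p*.
p* = m/(m+e) = 0.213/(0.213+0.330) = 0.213/0.5430 = 0.3923.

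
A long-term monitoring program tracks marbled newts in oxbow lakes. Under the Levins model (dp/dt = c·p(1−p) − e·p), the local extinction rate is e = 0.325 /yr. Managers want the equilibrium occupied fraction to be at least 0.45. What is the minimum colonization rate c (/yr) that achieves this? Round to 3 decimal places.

0.591

p* = 1 − e/c ≥ 0.45 requires e/c ≤ 0.5500, i.e. c ≥ e/0.5500.
c_min = 0.325/0.5500 = 0.5909.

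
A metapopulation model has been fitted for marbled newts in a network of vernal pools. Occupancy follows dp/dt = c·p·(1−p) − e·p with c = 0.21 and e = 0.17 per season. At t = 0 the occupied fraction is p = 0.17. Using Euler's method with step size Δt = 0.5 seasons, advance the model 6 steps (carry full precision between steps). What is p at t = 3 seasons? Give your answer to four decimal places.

Update rule: p ← p + [c·p·(1−p) − e·p]·Δt with Δt = 0.5.
p: 0.17000 → 0.17037  (Δp = +0.00037)
p: 0.17037 → 0.17073  (Δp = +0.00036)
p: 0.17073 → 0.17108  (Δp = +0.00035)
p: 0.17108 → 0.17143  (Δp = +0.00035)
p: 0.17143 → 0.17177  (Δp = +0.00034)
p: 0.17177 → 0.17211  (Δp = +0.00034)

0.1721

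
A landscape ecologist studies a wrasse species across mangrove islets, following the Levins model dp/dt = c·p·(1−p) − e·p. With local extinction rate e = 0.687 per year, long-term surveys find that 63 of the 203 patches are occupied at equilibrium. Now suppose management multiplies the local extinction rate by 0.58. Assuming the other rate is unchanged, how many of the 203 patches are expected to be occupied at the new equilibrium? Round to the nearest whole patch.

122

Observed p* = 63/203 = 0.31034.
Balance c(1−p*) = e gives c = e/(1 − 0.31034) = 0.687/0.68966 = 0.99614.
New p* = 1 − e/c = 1 − 0.39846/0.99614 = 0.60000.
Expected occupied = 203 × 0.60000 = 121.80 ≈ 122.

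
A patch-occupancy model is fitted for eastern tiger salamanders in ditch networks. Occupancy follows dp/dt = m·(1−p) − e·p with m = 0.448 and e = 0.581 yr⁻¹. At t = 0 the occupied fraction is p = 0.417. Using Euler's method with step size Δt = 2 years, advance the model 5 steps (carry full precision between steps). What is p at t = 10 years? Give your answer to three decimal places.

Update rule: p ← p + [m·(1−p) − e·p]·Δt with Δt = 2.
  1  |  dp/dt·Δt = +0.037814  |  p_1 = 0.454814
  2  |  dp/dt·Δt = -0.040007  |  p_2 = 0.414807
  3  |  dp/dt·Δt = +0.042328  |  p_3 = 0.457134
  4  |  dp/dt·Δt = -0.044783  |  p_4 = 0.412352
  5  |  dp/dt·Δt = +0.047380  |  p_5 = 0.459732

0.460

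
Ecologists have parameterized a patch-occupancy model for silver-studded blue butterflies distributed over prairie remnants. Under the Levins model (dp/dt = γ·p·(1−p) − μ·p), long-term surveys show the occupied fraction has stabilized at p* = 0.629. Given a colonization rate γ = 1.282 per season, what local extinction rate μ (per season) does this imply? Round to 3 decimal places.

At equilibrium γ(1−p*) = μ.
μ = 1.282 × (1 − 0.629) = 1.282 × 0.3710 = 0.4756.

0.476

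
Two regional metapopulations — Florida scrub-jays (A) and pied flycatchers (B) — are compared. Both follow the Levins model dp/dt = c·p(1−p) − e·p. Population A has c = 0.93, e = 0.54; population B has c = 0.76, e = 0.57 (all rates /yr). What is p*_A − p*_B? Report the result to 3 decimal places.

A: p*_A = 1 − 0.54/0.93 = 0.4194.
B: p*_B = 1 − 0.57/0.76 = 0.2500.
p*_A − p*_B = 0.4194 − 0.2500 = 0.1694.

0.169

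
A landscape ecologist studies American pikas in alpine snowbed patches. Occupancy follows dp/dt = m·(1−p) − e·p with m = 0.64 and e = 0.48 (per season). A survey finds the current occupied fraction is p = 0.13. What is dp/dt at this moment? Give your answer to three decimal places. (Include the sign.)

0.494

Colonization term: m·(1−p) = 0.64×0.8700 = 0.55680.
Extinction term: e·p = 0.06240.
dp/dt = 0.55680 − 0.06240 = 0.49440.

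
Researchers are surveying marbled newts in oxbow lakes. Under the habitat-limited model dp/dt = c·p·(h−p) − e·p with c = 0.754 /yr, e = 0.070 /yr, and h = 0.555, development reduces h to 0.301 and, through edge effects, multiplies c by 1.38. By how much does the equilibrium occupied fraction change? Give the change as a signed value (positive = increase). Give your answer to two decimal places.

-0.23

Before: p* = h − e/c = 0.555 − 0.070/0.754 = 0.555 − 0.0928 = 0.4622.
After: c = 1.04052, e = 0.07, h = 0.301; p* = 0.301 − 0.07/1.04052 = 0.2337.
Δp* = 0.2337 − 0.4622 = -0.2284.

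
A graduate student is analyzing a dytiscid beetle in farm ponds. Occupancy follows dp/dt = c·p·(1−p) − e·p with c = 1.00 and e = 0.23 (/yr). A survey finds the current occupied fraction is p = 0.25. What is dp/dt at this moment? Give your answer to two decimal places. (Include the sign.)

0.13

Colonization term: c·p·(1−p) = 1.00×0.25×0.7500 = 0.18750.
Extinction term: e·p = 0.05750.
dp/dt = 0.18750 − 0.05750 = 0.13000.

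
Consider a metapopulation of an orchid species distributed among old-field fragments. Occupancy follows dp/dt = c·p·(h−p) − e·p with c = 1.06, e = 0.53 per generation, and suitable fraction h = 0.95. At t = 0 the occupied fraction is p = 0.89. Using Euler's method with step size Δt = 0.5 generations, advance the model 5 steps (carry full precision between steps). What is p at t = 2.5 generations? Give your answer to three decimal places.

0.502

Update rule: p ← p + [c·p·(h−p) − e·p]·Δt with Δt = 0.5.
  1  |  dp/dt·Δt = -0.207548  |  p_1 = 0.682452
  2  |  dp/dt·Δt = -0.084078  |  p_2 = 0.598374
  3  |  dp/dt·Δt = -0.047055  |  p_3 = 0.551319
  4  |  dp/dt·Δt = -0.029605  |  p_4 = 0.521714
  5  |  dp/dt·Δt = -0.019829  |  p_5 = 0.501884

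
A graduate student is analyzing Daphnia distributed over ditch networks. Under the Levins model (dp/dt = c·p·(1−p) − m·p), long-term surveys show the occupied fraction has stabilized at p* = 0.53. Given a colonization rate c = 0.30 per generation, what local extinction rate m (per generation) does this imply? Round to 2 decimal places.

0.14

At equilibrium c(1−p*) = m.
m = 0.30 × (1 − 0.53) = 0.30 × 0.4700 = 0.1410.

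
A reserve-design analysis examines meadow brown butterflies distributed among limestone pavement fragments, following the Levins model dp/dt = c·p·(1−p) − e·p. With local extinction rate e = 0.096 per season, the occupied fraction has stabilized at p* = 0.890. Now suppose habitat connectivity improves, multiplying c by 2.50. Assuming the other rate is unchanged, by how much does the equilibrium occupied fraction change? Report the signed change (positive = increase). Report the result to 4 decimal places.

0.0660

Balance c(1−p*) = e gives c = e/(1 − 0.89000) = 0.096/0.11000 = 0.87273.
New p* = 1 − e/c = 1 − 0.09600/2.18182 = 0.95600.
Δp* = 0.95600 − 0.89000 = +0.06600.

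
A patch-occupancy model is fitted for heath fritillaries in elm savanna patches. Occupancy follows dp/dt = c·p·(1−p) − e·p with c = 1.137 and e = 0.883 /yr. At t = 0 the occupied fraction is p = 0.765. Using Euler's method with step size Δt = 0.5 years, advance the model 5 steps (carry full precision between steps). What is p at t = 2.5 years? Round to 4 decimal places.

Update rule: p ← p + [c·p·(1−p) − e·p]·Δt with Δt = 0.5.
p: 0.76500 → 0.52945  (Δp = -0.23555)
p: 0.52945 → 0.43733  (Δp = -0.09212)
p: 0.43733 → 0.38414  (Δp = -0.05319)
p: 0.38414 → 0.34904  (Δp = -0.03510)
p: 0.34904 → 0.32411  (Δp = -0.02493)

0.3241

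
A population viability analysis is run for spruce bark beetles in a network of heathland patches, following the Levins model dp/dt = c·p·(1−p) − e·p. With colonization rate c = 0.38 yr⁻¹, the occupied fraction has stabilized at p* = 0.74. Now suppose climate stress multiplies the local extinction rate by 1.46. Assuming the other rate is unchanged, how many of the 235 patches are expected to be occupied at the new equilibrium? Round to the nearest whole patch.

Balance c(1−p*) = e gives e = 0.38×(1 − 0.74000) = 0.09880.
New p* = 1 − e/c = 1 − 0.14425/0.38000 = 0.62039.
Expected occupied = 235 × 0.62039 = 145.79 ≈ 146.

146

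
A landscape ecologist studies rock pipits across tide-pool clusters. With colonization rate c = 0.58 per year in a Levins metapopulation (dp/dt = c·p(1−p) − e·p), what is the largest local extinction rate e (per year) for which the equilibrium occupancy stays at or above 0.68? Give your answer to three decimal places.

1 − e/c ≥ 0.68 ⇒ e ≤ c(1 − 0.68) = 0.58 × 0.3200.
e_max = 0.1856.

0.186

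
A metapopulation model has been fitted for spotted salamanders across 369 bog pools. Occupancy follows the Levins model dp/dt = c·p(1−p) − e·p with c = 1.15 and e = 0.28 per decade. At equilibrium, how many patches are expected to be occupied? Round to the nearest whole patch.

p* = 1 − e/c = 1 − 0.28/1.15 = 0.7565.
Expected occupied patches = N × p* = 369 × 0.7565 = 279.16 ≈ 279.

279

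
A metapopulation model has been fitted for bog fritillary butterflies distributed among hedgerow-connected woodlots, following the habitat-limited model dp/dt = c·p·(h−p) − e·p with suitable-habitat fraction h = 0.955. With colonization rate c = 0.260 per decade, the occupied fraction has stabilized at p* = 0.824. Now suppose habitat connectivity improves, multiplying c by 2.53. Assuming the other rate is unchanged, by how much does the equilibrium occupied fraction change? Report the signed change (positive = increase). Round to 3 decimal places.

0.079

Balance c(h−p*) = e gives e = 0.260×(0.955 − 0.82400) = 0.03406.
New p* = 0.955 − e/c = 0.955 − 0.03406/0.65780 = 0.90322.
Δp* = 0.90322 − 0.82400 = +0.07922.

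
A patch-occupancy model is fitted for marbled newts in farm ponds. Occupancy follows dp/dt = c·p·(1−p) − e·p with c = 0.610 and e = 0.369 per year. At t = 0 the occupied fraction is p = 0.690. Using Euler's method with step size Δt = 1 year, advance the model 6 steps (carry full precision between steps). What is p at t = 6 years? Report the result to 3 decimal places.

Update rule: p ← p + [c·p·(1−p) − e·p]·Δt with Δt = 1.
  1  |  dp/dt·Δt = -0.124131  |  p_1 = 0.565869
  2  |  dp/dt·Δt = -0.058952  |  p_2 = 0.506917
  3  |  dp/dt·Δt = -0.034581  |  p_3 = 0.472335
  4  |  dp/dt·Δt = -0.022259  |  p_4 = 0.450077
  5  |  dp/dt·Δt = -0.015099  |  p_5 = 0.434978
  6  |  dp/dt·Δt = -0.010586  |  p_6 = 0.424392

0.424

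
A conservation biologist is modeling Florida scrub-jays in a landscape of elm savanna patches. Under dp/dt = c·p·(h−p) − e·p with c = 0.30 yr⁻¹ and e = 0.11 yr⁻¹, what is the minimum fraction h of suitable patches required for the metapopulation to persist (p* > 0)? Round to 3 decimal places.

0.367

p* = h − e/c is positive only when h > e/c.
h_min = e/c = 0.11/0.30 = 0.3667.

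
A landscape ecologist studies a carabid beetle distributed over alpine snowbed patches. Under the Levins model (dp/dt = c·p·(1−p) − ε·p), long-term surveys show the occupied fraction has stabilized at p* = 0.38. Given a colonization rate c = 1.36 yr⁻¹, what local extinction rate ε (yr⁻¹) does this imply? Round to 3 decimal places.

0.843

At equilibrium c(1−p*) = ε.
ε = 1.36 × (1 − 0.38) = 1.36 × 0.6200 = 0.8432.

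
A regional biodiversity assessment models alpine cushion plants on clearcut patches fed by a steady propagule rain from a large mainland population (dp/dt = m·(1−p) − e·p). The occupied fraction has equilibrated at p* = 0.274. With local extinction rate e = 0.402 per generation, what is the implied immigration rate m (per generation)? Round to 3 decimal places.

0.152

At equilibrium m(1−p*) = e·p*, so m = e·p*/(1−p*).
m = 0.402 × 0.274 / 0.7260 = 0.1101/0.7260 = 0.1517.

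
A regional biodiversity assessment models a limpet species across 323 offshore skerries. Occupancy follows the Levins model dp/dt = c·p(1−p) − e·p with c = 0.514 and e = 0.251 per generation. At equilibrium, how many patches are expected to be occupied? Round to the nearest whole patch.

165

p* = 1 − e/c = 1 − 0.251/0.514 = 0.5117.
Expected occupied patches = N × p* = 323 × 0.5117 = 165.27 ≈ 165.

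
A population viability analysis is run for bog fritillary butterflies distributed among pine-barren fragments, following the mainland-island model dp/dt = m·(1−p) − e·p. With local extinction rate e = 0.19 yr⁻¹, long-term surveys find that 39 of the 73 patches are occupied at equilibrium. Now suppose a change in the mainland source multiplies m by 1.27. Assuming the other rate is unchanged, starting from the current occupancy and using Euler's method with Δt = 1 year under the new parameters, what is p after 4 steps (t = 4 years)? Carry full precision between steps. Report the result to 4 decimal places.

0.5882

Observed p* = 39/73 = 0.53425.
Balance m(1−p*) = e·p* gives m = e·p*/(1−p*) = 0.19×0.53425/0.46575 = 0.21794.
Starting from p₀ = 0.53425; update p ← p + (dp/dt)·Δt with the new parameters.
p: 0.53425 → 0.56165  (Δp = +0.02741)
p: 0.56165 → 0.57627  (Δp = +0.01461)
p: 0.57627 → 0.58406  (Δp = +0.00779)
p: 0.58406 → 0.58821  (Δp = +0.00415)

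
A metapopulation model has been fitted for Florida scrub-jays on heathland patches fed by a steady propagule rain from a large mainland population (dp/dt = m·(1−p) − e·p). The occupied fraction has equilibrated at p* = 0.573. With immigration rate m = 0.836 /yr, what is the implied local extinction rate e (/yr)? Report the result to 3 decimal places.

0.623

At equilibrium m(1−p*) = e·p*, so e = m(1−p*)/p*.
e = 0.836 × 0.4270 / 0.573 = 0.6230.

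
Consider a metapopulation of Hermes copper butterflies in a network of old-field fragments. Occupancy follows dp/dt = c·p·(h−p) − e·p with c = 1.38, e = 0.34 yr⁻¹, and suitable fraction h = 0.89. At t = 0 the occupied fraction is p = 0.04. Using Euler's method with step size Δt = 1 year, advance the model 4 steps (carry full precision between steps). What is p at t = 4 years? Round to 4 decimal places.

0.3533

Update rule: p ← p + [c·p·(h−p) − e·p]·Δt with Δt = 1.
t = 1: p = 0.04000 + (+0.03332) = 0.07332
t = 2: p = 0.07332 + (+0.05770) = 0.13102
t = 3: p = 0.13102 + (+0.09268) = 0.22371
t = 4: p = 0.22371 + (+0.12964) = 0.35334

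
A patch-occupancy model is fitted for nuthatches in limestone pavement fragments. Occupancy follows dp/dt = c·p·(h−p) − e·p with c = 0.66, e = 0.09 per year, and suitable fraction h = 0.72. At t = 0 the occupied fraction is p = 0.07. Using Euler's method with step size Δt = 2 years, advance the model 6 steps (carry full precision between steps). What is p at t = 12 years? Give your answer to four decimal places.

Update rule: p ← p + [c·p·(h−p) − e·p]·Δt with Δt = 2.
step 1: Δp = +0.04746, p = 0.11746
step 2: Δp = +0.07228, p = 0.18974
step 3: Δp = +0.09865, p = 0.28839
step 4: Δp = +0.11239, p = 0.40079
step 5: Δp = +0.09673, p = 0.49752
step 6: Δp = +0.05655, p = 0.55408

0.5541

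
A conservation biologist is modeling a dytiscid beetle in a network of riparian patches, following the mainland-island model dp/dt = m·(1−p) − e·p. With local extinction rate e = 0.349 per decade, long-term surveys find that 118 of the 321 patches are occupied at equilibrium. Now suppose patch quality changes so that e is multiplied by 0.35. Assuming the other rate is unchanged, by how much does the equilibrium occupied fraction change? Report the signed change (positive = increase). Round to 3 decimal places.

Observed p* = 118/321 = 0.36760.
Balance m(1−p*) = e·p* gives m = e·p*/(1−p*) = 0.349×0.36760/0.63240 = 0.20287.
New p* = m/(m+e) = 0.20287/(0.20287+0.12215) = 0.62418.
Δp* = 0.62418 − 0.36760 = +0.25658.

0.257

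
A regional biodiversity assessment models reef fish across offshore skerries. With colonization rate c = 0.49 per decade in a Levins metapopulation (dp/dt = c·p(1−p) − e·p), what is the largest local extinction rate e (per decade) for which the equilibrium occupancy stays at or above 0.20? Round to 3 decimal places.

0.392

1 − e/c ≥ 0.20 ⇒ e ≤ c(1 − 0.20) = 0.49 × 0.8000.
e_max = 0.3920.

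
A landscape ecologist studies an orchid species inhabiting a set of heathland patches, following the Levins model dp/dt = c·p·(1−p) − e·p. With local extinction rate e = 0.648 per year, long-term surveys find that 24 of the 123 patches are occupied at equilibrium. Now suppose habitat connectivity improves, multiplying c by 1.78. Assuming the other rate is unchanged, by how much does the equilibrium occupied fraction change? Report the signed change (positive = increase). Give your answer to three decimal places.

Observed p* = 24/123 = 0.19512.
Balance c(1−p*) = e gives c = e/(1 − 0.19512) = 0.648/0.80488 = 0.80509.
New p* = 1 − e/c = 1 − 0.64800/1.43306 = 0.54782.
Δp* = 0.54782 − 0.19512 = +0.35270.

0.353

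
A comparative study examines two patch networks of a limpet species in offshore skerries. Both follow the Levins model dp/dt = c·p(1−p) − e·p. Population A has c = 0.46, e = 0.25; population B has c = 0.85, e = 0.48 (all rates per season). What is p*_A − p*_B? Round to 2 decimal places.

0.02

A: p*_A = 1 − 0.25/0.46 = 0.4565.
B: p*_B = 1 − 0.48/0.85 = 0.4353.
p*_A − p*_B = 0.4565 − 0.4353 = 0.0212.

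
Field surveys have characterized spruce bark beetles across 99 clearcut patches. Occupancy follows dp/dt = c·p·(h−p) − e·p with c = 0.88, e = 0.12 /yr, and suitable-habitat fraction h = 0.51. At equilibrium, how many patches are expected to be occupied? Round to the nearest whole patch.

37

p* = h − e/c = 0.51 − 0.1364 = 0.3736.
Expected occupied patches = N × p* = 99 × 0.3736 = 36.99 ≈ 37.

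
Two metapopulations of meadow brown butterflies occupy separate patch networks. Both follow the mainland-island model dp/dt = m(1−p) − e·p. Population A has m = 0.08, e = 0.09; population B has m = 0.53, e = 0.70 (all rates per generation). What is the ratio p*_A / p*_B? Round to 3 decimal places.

1.092

A: p*_A = m/(m+e) = 0.08/0.1700 = 0.4706.
B: p*_B = 0.53/1.2300 = 0.4309.
p*_A / p*_B = 0.4706/0.4309 = 1.0921.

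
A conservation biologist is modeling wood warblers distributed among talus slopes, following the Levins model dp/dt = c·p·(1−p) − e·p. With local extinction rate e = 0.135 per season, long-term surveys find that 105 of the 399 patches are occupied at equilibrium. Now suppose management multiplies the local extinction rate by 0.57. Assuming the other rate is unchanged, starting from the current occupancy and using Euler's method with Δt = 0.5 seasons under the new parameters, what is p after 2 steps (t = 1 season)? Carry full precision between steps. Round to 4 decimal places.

Observed p* = 105/399 = 0.26316.
Balance c(1−p*) = e gives c = e/(1 − 0.26316) = 0.135/0.73684 = 0.18321.
Starting from p₀ = 0.26316; update p ← p + (dp/dt)·Δt with the new parameters.
  1  |  dp/dt·Δt = +0.007638  |  p_1 = 0.270796
  2  |  dp/dt·Δt = +0.007670  |  p_2 = 0.278466

0.2785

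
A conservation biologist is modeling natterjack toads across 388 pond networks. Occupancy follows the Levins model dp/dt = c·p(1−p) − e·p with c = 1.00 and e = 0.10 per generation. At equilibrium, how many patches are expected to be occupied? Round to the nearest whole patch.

p* = 1 − e/c = 1 − 0.10/1.00 = 0.9000.
Expected occupied patches = N × p* = 388 × 0.9000 = 349.20 ≈ 349.

349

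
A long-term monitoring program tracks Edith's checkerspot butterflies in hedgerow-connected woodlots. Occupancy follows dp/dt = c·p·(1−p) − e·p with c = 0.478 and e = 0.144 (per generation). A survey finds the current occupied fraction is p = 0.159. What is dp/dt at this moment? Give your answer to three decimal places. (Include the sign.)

Colonization term: c·p·(1−p) = 0.478×0.159×0.8410 = 0.06392.
Extinction term: e·p = 0.02290.
dp/dt = 0.06392 − 0.02290 = 0.04102.

0.041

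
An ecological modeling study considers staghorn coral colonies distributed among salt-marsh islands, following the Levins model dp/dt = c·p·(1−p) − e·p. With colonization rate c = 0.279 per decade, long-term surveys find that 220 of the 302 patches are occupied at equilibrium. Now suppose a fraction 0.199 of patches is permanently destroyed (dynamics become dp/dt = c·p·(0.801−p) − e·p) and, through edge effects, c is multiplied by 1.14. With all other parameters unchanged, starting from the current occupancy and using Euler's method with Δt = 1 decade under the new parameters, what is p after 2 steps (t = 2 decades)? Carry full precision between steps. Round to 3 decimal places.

0.662

Observed p* = 220/302 = 0.72848.
Balance c(1−p*) = e gives e = 0.279×(1 − 0.72848) = 0.07575.
Starting from p₀ = 0.72848; update p ← p + (dp/dt)·Δt with the new parameters.
  1  |  dp/dt·Δt = -0.038382  |  p_1 = 0.690095
  2  |  dp/dt·Δt = -0.027935  |  p_2 = 0.662159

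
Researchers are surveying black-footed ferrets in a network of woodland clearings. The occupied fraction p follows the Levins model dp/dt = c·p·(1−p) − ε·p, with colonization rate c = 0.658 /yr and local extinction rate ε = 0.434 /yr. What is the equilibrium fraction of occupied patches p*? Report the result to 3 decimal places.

0.340

Setting dp/dt = 0 and dividing through by p* gives c·(1−p*) = ε.
So p* = 1 − ε/c = 1 − 0.434/0.658 = 1 − 0.6596 = 0.3404.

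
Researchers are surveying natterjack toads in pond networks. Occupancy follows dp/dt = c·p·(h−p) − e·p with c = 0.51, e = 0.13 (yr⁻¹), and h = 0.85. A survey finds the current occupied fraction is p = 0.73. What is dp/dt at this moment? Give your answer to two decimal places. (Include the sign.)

Colonization term: c·p·(h−p) = 0.51×0.73×0.1200 = 0.04468.
Extinction term: e·p = 0.09490.
dp/dt = 0.04468 − 0.09490 = -0.05022.

-0.05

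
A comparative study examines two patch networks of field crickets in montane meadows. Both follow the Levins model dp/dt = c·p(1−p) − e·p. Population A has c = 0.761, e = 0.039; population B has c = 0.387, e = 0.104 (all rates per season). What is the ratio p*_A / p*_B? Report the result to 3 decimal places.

1.297

A: p*_A = 1 − 0.039/0.761 = 0.9488.
B: p*_B = 1 − 0.104/0.387 = 0.7313.
p*_A / p*_B = 0.9488/0.7313 = 1.2974.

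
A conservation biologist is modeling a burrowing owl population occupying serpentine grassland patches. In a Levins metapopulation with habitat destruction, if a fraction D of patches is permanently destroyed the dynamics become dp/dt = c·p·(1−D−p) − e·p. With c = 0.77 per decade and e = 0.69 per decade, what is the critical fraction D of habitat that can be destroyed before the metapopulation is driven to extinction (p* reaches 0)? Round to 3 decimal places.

The nontrivial equilibrium is p* = (1−D) − e/c; extinction occurs when this hits zero.
So D_crit = 1 − e/c = 1 − 0.69/0.77 = 1 − 0.8961 = 0.1039.
Note this equals the original equilibrium occupancy — the Levins extinction-debt result.

0.104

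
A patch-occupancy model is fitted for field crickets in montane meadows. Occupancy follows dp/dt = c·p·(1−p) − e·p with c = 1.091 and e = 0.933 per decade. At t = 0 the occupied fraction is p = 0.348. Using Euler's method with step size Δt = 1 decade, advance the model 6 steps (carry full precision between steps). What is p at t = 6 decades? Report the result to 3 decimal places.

Update rule: p ← p + [c·p·(1−p) − e·p]·Δt with Δt = 1.
step 1: Δp = -0.07714, p = 0.27086
step 2: Δp = -0.03725, p = 0.23361
step 3: Δp = -0.02263, p = 0.21098
step 4: Δp = -0.01523, p = 0.19575
step 5: Δp = -0.01088, p = 0.18488
step 6: Δp = -0.00808, p = 0.17680

0.177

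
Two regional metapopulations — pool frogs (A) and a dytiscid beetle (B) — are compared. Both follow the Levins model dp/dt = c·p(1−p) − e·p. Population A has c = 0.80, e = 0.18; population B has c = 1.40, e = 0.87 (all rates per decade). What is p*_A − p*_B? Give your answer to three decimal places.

A: p*_A = 1 − 0.18/0.80 = 0.7750.
B: p*_B = 1 − 0.87/1.40 = 0.3786.
p*_A − p*_B = 0.7750 − 0.3786 = 0.3964.

0.396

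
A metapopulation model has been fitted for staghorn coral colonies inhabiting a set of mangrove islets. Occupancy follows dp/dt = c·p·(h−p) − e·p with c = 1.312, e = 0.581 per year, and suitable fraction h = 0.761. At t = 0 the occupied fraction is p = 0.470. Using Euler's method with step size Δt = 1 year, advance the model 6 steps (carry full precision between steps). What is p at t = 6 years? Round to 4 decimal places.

0.3211

Update rule: p ← p + [c·p·(h−p) − e·p]·Δt with Δt = 1.
p: 0.47000 → 0.37637  (Δp = -0.09363)
p: 0.37637 → 0.34763  (Δp = -0.02874)
p: 0.34763 → 0.33419  (Δp = -0.01344)
p: 0.33419 → 0.32716  (Δp = -0.00703)
p: 0.32716 → 0.32330  (Δp = -0.00386)
p: 0.32330 → 0.32112  (Δp = -0.00218)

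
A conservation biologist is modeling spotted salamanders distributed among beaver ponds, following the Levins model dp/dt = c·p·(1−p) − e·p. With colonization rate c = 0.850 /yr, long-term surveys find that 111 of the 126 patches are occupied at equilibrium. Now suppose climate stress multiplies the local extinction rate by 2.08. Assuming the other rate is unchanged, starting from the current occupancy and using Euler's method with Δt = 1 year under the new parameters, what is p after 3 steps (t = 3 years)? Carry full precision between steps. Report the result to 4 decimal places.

Observed p* = 111/126 = 0.88095.
Balance c(1−p*) = e gives e = 0.850×(1 − 0.88095) = 0.10119.
Starting from p₀ = 0.88095; update p ← p + (dp/dt)·Δt with the new parameters.
t = 1: p = 0.88095 + (-0.09628) = 0.78468
t = 2: p = 0.78468 + (-0.02154) = 0.76314
t = 3: p = 0.76314 + (-0.00698) = 0.75616

0.7562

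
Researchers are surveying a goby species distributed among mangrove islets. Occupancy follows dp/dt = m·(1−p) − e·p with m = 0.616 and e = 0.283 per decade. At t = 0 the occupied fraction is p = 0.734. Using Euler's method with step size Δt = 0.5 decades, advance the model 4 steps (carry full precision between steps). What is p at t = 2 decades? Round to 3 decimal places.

0.690

Update rule: p ← p + [m·(1−p) − e·p]·Δt with Δt = 0.5.
p: 0.73400 → 0.71207  (Δp = -0.02193)
p: 0.71207 → 0.69999  (Δp = -0.01207)
p: 0.69999 → 0.69335  (Δp = -0.00665)
p: 0.69335 → 0.68969  (Δp = -0.00366)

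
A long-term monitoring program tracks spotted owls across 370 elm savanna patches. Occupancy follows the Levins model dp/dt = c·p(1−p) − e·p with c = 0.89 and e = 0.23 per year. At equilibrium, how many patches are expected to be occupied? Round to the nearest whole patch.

274

p* = 1 − e/c = 1 − 0.23/0.89 = 0.7416.
Expected occupied patches = N × p* = 370 × 0.7416 = 274.38 ≈ 274.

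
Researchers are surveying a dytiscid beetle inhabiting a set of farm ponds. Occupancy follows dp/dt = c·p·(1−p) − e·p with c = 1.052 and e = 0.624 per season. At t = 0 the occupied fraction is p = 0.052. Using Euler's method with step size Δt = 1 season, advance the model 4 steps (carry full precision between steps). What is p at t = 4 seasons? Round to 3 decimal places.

0.166

Update rule: p ← p + [c·p·(1−p) − e·p]·Δt with Δt = 1.
  1  |  dp/dt·Δt = +0.019411  |  p_1 = 0.071411
  2  |  dp/dt·Δt = +0.025199  |  p_2 = 0.096611
  3  |  dp/dt·Δt = +0.031530  |  p_3 = 0.128141
  4  |  dp/dt·Δt = +0.037570  |  p_4 = 0.165712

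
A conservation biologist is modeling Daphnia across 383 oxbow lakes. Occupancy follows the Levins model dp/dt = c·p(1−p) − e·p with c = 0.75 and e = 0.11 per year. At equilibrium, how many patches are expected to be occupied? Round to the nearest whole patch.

327

p* = 1 − e/c = 1 − 0.11/0.75 = 0.8533.
Expected occupied patches = N × p* = 383 × 0.8533 = 326.83 ≈ 327.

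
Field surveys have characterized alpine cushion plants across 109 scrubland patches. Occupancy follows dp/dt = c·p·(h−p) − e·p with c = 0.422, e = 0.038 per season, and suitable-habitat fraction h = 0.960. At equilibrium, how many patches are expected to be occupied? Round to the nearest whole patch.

p* = h − e/c = 0.960 − 0.0900 = 0.8700.
Expected occupied patches = N × p* = 109 × 0.8700 = 94.82 ≈ 95.

95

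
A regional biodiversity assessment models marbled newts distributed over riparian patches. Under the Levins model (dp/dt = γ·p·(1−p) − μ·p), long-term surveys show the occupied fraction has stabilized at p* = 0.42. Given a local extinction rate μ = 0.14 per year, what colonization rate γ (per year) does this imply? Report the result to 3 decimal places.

0.241

At equilibrium γ(1−p*) = μ, so γ = μ/(1−p*).
γ = 0.14/(1 − 0.42) = 0.14/0.5800 = 0.2414.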